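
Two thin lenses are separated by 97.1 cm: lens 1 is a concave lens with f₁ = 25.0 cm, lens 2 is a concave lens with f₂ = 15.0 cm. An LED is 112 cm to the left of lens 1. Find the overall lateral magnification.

f₁ = −25.0 cm (diverging).
Lens 1: 1/d_i1 = 1/(-25.0) − 1/(112) = -0.04893, so d_i1 = -20.44 cm; m₁ = −d_i1/d_o1 = +0.1825.
d_o2 = 97.1 − (-20.44) = 117.5 cm.
f₂ = −15.0 cm (diverging).
Lens 2: 1/d_i2 = 1/(-15.0) − 1/(117.5) = -0.07518, so d_i2 = -13.30 cm; m₂ = −d_i2/d_o2 = +0.1132.
m = m₁·m₂ = (+0.1825)(+0.1132) = +0.0207.

m = +0.0207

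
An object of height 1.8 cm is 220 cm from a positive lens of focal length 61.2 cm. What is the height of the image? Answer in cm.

0.694 cm

1/d_i = 1/f − 1/d_o = 1/(61.20) − 1/(220) = 0.01179, so d_i = 84.79 cm.
m = −d_i/d_o = -0.3854.
|h_i| = |m|·h_o = 0.3854 × 1.8 = 0.694 cm. The image is real, inverted and reduced, on the far side of the lens.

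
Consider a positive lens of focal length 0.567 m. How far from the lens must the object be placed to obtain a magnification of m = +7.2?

m = −d_i/d_o ⇒ d_i = −m·d_o.
1/f = 1/d_o + 1/d_i = 1/d_o − 1/(m·d_o) = (1 − 1/m)/d_o, so d_o = f(1 − 1/m) = (0.5670)(1 − 1/(+7.2)) = 0.488 m.

0.488 m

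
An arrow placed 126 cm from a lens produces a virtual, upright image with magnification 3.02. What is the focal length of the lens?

f = 188 cm (converging)

m = −d_i/d_o ⇒ d_i = −m·d_o = −(+3.02)·(126) = -380.5 cm.
1/f = 1/d_o + 1/d_i = 1/(126) + 1/(-380.5) = 0.005308, so f = 188 cm.
Since f is positive, the lens is converging.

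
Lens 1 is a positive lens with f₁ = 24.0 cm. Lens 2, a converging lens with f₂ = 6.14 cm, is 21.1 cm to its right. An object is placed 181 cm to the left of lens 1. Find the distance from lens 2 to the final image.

Lens 1: 1/d_i1 = 1/f₁ − 1/d_o1 = 1/(24.0) − 1/(181) = 0.03614, so d_i1 = 27.67 cm.
The intermediate image is 27.67 cm to the right of lens 1, which lies 6.570 cm to the right of lens 2 — a virtual object — so d_o2 = −6.570 cm.
Lens 2: 1/d_i2 = 1/f₂ − 1/d_o2 = 1/(6.14) − 1/(-6.570) = 0.3151, so d_i2 = 3.17 cm.
The final image is real, 3.17 cm to the right of lens 2 (overall magnification ≈ -0.074).

3.17 cm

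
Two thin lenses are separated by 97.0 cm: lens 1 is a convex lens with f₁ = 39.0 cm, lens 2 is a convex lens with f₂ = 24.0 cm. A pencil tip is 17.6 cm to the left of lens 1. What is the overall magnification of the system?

m = -0.416

Lens 1: 1/d_i1 = 1/(39.0) − 1/(17.6) = -0.03118, so d_i1 = -32.07 cm; m₁ = −d_i1/d_o1 = +1.822.
d_o2 = 97.0 − (-32.07) = 129.1 cm.
Lens 2: 1/d_i2 = 1/(24.0) − 1/(129.1) = 0.03392, so d_i2 = 29.48 cm; m₂ = −d_i2/d_o2 = -0.2284.
m = m₁·m₂ = (+1.822)(-0.2284) = -0.416.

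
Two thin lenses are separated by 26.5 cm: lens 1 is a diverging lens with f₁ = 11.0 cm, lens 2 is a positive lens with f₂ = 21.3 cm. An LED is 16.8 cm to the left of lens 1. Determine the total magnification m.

f₁ = −11.0 cm (diverging).
Lens 1: 1/d_i1 = 1/(-11.0) − 1/(16.8) = -0.1504, so d_i1 = -6.647 cm; m₁ = −d_i1/d_o1 = +0.3957.
d_o2 = 26.5 − (-6.647) = 33.15 cm.
Lens 2: 1/d_i2 = 1/(21.3) − 1/(33.15) = 0.01678, so d_i2 = 59.59 cm; m₂ = −d_i2/d_o2 = -1.797.
m = m₁·m₂ = (+0.3957)(-1.797) = -0.711.

m = -0.711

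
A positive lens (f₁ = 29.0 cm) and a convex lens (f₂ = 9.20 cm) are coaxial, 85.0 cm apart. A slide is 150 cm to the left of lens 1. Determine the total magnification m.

m = +0.0553

Lens 1: 1/d_i1 = 1/(29.0) − 1/(150) = 0.02782, so d_i1 = 35.95 cm; m₁ = −d_i1/d_o1 = -0.2397.
d_o2 = 85.0 − (35.95) = 49.05 cm.
Lens 2: 1/d_i2 = 1/(9.20) − 1/(49.05) = 0.08831, so d_i2 = 11.32 cm; m₂ = −d_i2/d_o2 = -0.2309.
m = m₁·m₂ = (-0.2397)(-0.2309) = +0.0553.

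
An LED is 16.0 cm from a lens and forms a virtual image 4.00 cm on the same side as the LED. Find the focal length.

f = -5.33 cm (diverging)

Virtual image ⇒ d_i = −4.00 cm.
1/f = 1/d_o + 1/d_i = 1/(16.0) + 1/(-4.00) = -0.1875, so f = -5.33 cm.
Since f is negative, the lens is diverging.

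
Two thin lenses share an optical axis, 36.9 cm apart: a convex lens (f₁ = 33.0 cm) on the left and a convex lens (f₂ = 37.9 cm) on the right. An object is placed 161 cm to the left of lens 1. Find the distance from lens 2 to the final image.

4.11 cm

Lens 1: 1/d_i1 = 1/f₁ − 1/d_o1 = 1/(33.0) − 1/(161) = 0.02409, so d_i1 = 41.51 cm.
The intermediate image is 41.51 cm to the right of lens 1, which lies 4.610 cm to the right of lens 2 — a virtual object — so d_o2 = −4.610 cm.
Lens 2: 1/d_i2 = 1/f₂ − 1/d_o2 = 1/(37.9) − 1/(-4.610) = 0.2433, so d_i2 = 4.11 cm.
The final image is real, 4.11 cm to the right of lens 2 (overall magnification ≈ -0.23).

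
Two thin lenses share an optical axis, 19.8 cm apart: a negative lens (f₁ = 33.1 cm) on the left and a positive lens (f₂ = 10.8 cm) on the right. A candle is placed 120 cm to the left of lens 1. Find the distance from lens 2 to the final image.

Lens 1 is diverging, so f₁ = −33.1 cm.
Lens 1: 1/d_i1 = 1/f₁ − 1/d_o1 = 1/(-33.1) − 1/(120) = -0.03854, so d_i1 = -25.94 cm.
The intermediate image is 25.94 cm to the left of lens 1 (virtual), which is 19.8 − (-25.94) = 45.74 cm to the left of lens 2, so d_o2 = +45.74 cm.
Lens 2: 1/d_i2 = 1/f₂ − 1/d_o2 = 1/(10.8) − 1/(45.74) = 0.07073, so d_i2 = 14.1 cm.
The final image is real, 14.1 cm to the right of lens 2 (overall magnification ≈ -0.067).

14.1 cm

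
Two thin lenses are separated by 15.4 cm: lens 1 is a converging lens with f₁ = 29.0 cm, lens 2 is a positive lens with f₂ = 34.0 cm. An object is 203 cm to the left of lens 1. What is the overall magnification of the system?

m = -0.108

Lens 1: 1/d_i1 = 1/(29.0) − 1/(203) = 0.02956, so d_i1 = 33.83 cm; m₁ = −d_i1/d_o1 = -0.1667.
d_o2 = 15.4 − (33.83) = -18.43 cm (virtual object).
Lens 2: 1/d_i2 = 1/(34.0) − 1/(-18.43) = 0.08367, so d_i2 = 11.95 cm; m₂ = −d_i2/d_o2 = +0.6485.
m = m₁·m₂ = (-0.1667)(+0.6485) = -0.108.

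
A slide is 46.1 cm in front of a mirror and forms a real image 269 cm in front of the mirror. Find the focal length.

Real image ⇒ d_i = +269 cm.
1/f = 1/d_o + 1/d_i = 1/(46.1) + 1/(269) = 0.02541, so f = 39.4 cm.
Since f is positive, the mirror is concave.

f = 39.4 cm (concave)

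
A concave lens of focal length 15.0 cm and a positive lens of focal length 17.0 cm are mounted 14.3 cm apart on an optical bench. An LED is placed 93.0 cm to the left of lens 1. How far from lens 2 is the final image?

45.3 cm

Lens 1 is diverging, so f₁ = −15.0 cm.
Lens 1: 1/d_i1 = 1/f₁ − 1/d_o1 = 1/(-15.0) − 1/(93.0) = -0.07742, so d_i1 = -12.92 cm.
The intermediate image is 12.92 cm to the left of lens 1 (virtual), which is 14.3 − (-12.92) = 27.22 cm to the left of lens 2, so d_o2 = +27.22 cm.
Lens 2: 1/d_i2 = 1/f₂ − 1/d_o2 = 1/(17.0) − 1/(27.22) = 0.02209, so d_i2 = 45.3 cm.
The final image is real, 45.3 cm to the right of lens 2 (overall magnification ≈ -0.23).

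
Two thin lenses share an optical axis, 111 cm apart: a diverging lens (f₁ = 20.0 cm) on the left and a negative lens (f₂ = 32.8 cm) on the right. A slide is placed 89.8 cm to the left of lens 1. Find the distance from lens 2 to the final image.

26.1 cm

Lens 1 is diverging, so f₁ = −20.0 cm.
Lens 1: 1/d_i1 = 1/f₁ − 1/d_o1 = 1/(-20.0) − 1/(89.8) = -0.06114, so d_i1 = -16.36 cm.
The intermediate image is 16.36 cm to the left of lens 1 (virtual), which is 111 − (-16.36) = 127.4 cm to the left of lens 2, so d_o2 = +127.4 cm.
Lens 2 is diverging, so f₂ = −32.8 cm.
Lens 2: 1/d_i2 = 1/f₂ − 1/d_o2 = 1/(-32.8) − 1/(127.4) = -0.03834, so d_i2 = -26.1 cm.
The final image is virtual, 26.1 cm to the left of lens 2 (overall magnification ≈ 0.037).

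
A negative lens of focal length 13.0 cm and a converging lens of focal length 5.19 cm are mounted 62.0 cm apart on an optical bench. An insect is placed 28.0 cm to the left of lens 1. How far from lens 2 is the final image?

5.60 cm

Lens 1 is diverging, so f₁ = −13.0 cm.
Lens 1: 1/d_i1 = 1/f₁ − 1/d_o1 = 1/(-13.0) − 1/(28.0) = -0.1126, so d_i1 = -8.878 cm.
The intermediate image is 8.878 cm to the left of lens 1 (virtual), which is 62.0 − (-8.878) = 70.88 cm to the left of lens 2, so d_o2 = +70.88 cm.
Lens 2: 1/d_i2 = 1/f₂ − 1/d_o2 = 1/(5.19) − 1/(70.88) = 0.1786, so d_i2 = 5.60 cm.
The final image is real, 5.60 cm to the right of lens 2 (overall magnification ≈ -0.025).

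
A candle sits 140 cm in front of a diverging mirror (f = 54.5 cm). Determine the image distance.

39.2 cm

For a diverging mirror, f = -54.5 cm.
Mirror equation: 1/q = 1/f − 1/p = 1/(-54.50) − 1/(140) = -0.01835 − 0.007143 = -0.02549, so q = -39.2 cm.
The image is virtual, upright and reduced, behind the mirror.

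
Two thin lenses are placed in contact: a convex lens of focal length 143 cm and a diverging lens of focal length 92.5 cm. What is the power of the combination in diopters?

P = -0.382 D

P₁ = 1/f₁ = 1/(1.43 m) = +0.6993 D; P₂ = 1/f₂ = 1/(-0.925 m) = -1.081 D.
For thin lenses in contact, P = P₁ + P₂ = (+0.6993) + (-1.081) = -0.382 D.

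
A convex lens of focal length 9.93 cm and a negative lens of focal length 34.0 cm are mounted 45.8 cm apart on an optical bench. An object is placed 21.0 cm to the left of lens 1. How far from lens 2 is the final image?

Lens 1: 1/d_i1 = 1/f₁ − 1/d_o1 = 1/(9.93) − 1/(21.0) = 0.05309, so d_i1 = 18.84 cm.
The intermediate image is 18.84 cm to the right of lens 1, which is 45.8 − (18.84) = 26.96 cm to the left of lens 2, so d_o2 = +26.96 cm.
Lens 2 is diverging, so f₂ = −34.0 cm.
Lens 2: 1/d_i2 = 1/f₂ − 1/d_o2 = 1/(-34.0) − 1/(26.96) = -0.06650, so d_i2 = -15.0 cm.
The final image is virtual, 15.0 cm to the left of lens 2 (overall magnification ≈ -0.50).

15.0 cm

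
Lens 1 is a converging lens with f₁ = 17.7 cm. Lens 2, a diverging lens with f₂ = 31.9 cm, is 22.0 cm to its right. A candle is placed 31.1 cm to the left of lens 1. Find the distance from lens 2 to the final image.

Lens 1: 1/d_i1 = 1/f₁ − 1/d_o1 = 1/(17.7) − 1/(31.1) = 0.02434, so d_i1 = 41.08 cm.
The intermediate image is 41.08 cm to the right of lens 1, which lies 19.08 cm to the right of lens 2 — a virtual object — so d_o2 = −19.08 cm.
Lens 2 is diverging, so f₂ = −31.9 cm.
Lens 2: 1/d_i2 = 1/f₂ − 1/d_o2 = 1/(-31.9) − 1/(-19.08) = 0.02106, so d_i2 = 47.5 cm.
The final image is real, 47.5 cm to the right of lens 2 (overall magnification ≈ -3.3).

47.5 cm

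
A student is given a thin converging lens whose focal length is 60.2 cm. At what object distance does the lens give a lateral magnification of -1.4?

103 cm

m = −d_i/d_o ⇒ d_i = −m·d_o.
1/f = 1/d_o + 1/d_i = 1/d_o − 1/(m·d_o) = (1 − 1/m)/d_o, so d_o = f(1 − 1/m) = (60.20)(1 − 1/(-1.4)) = 103 cm.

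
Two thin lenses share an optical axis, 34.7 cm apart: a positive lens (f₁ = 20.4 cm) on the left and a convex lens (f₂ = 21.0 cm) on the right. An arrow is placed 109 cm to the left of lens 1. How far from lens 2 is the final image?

17.7 cm

Lens 1: 1/d_i1 = 1/f₁ − 1/d_o1 = 1/(20.4) − 1/(109) = 0.03985, so d_i1 = 25.10 cm.
The intermediate image is 25.10 cm to the right of lens 1, which is 34.7 − (25.10) = 9.600 cm to the left of lens 2, so d_o2 = +9.600 cm.
Lens 2: 1/d_i2 = 1/f₂ − 1/d_o2 = 1/(21.0) − 1/(9.600) = -0.05655, so d_i2 = -17.7 cm.
The final image is virtual, 17.7 cm to the left of lens 2 (overall magnification ≈ -0.42).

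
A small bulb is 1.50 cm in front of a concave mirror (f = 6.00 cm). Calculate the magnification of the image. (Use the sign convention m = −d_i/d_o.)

1/d_i = 1/f − 1/d_o = 1/(6.000) − 1/(1.50) = -0.5000, so d_i = -2.000 cm.
m = −d_i/d_o = −(-2.000)/(1.50) = +1.33.
The image is virtual, upright and enlarged, behind the mirror.

m = +1.33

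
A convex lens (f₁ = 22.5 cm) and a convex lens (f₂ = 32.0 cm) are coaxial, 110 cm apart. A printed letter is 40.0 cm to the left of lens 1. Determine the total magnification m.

Lens 1: 1/d_i1 = 1/(22.5) − 1/(40.0) = 0.01944, so d_i1 = 51.43 cm; m₁ = −d_i1/d_o1 = -1.286.
d_o2 = 110 − (51.43) = 58.57 cm.
Lens 2: 1/d_i2 = 1/(32.0) − 1/(58.57) = 0.01418, so d_i2 = 70.54 cm; m₂ = −d_i2/d_o2 = -1.204.
m = m₁·m₂ = (-1.286)(-1.204) = +1.55.

m = +1.55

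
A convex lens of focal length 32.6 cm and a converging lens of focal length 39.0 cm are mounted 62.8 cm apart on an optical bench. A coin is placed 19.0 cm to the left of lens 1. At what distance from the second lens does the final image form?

Lens 1: 1/d_i1 = 1/f₁ − 1/d_o1 = 1/(32.6) − 1/(19.0) = -0.02196, so d_i1 = -45.54 cm.
The intermediate image is 45.54 cm to the left of lens 1 (virtual), which is 62.8 − (-45.54) = 108.3 cm to the left of lens 2, so d_o2 = +108.3 cm.
Lens 2: 1/d_i2 = 1/f₂ − 1/d_o2 = 1/(39.0) − 1/(108.3) = 0.01641, so d_i2 = 60.9 cm.
The final image is real, 60.9 cm to the right of lens 2 (overall magnification ≈ -1.3).

60.9 cm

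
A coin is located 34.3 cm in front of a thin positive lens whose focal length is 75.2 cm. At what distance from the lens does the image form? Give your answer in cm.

Thin-lens equation: 1/s_i = 1/f − 1/s_o = 1/(75.20) − 1/(34.3) = 0.01330 − 0.02915 = -0.01586, so s_i = -63.1 cm.
The image is virtual, upright and enlarged, on the same side as the object.

63.1 cm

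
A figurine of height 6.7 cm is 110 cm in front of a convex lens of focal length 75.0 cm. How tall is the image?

14.4 cm

1/d_i = 1/f − 1/d_o = 1/(75.00) − 1/(110) = 0.004242, so d_i = 235.7 cm.
m = −d_i/d_o = -2.143.
|h_i| = |m|·h_o = 2.143 × 6.7 = 14.4 cm. The image is real, inverted and enlarged, on the far side of the lens.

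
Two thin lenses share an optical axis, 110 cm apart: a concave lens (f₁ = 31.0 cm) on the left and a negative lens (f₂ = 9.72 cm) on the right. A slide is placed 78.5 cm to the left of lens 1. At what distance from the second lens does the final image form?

Lens 1 is diverging, so f₁ = −31.0 cm.
Lens 1: 1/d_i1 = 1/f₁ − 1/d_o1 = 1/(-31.0) − 1/(78.5) = -0.04500, so d_i1 = -22.22 cm.
The intermediate image is 22.22 cm to the left of lens 1 (virtual), which is 110 − (-22.22) = 132.2 cm to the left of lens 2, so d_o2 = +132.2 cm.
Lens 2 is diverging, so f₂ = −9.72 cm.
Lens 2: 1/d_i2 = 1/f₂ − 1/d_o2 = 1/(-9.72) − 1/(132.2) = -0.1104, so d_i2 = -9.05 cm.
The final image is virtual, 9.05 cm to the left of lens 2 (overall magnification ≈ 0.019).

9.05 cm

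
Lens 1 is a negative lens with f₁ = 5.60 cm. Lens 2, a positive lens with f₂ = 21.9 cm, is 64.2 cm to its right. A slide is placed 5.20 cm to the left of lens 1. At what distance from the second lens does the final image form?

Lens 1 is diverging, so f₁ = −5.60 cm.
Lens 1: 1/d_i1 = 1/f₁ − 1/d_o1 = 1/(-5.60) − 1/(5.20) = -0.3709, so d_i1 = -2.696 cm.
The intermediate image is 2.696 cm to the left of lens 1 (virtual), which is 64.2 − (-2.696) = 66.90 cm to the left of lens 2, so d_o2 = +66.90 cm.
Lens 2: 1/d_i2 = 1/f₂ − 1/d_o2 = 1/(21.9) − 1/(66.90) = 0.03071, so d_i2 = 32.6 cm.
The final image is real, 32.6 cm to the right of lens 2 (overall magnification ≈ -0.25).

32.6 cm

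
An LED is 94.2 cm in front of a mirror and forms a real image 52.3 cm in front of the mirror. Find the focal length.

Real image ⇒ d_i = +52.3 cm.
1/f = 1/d_o + 1/d_i = 1/(94.2) + 1/(52.3) = 0.02974, so f = 33.6 cm.
Since f is positive, the mirror is concave.

f = 33.6 cm (concave)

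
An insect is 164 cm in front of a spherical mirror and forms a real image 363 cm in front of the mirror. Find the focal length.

f = 113 cm (concave)

Real image ⇒ d_i = +363 cm.
1/f = 1/d_o + 1/d_i = 1/(164) + 1/(363) = 0.008852, so f = 113 cm.
Since f is positive, the spherical mirror is concave.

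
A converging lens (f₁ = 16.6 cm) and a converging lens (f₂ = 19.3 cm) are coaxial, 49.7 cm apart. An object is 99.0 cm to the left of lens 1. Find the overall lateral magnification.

Lens 1: 1/d_i1 = 1/(16.6) − 1/(99.0) = 0.05014, so d_i1 = 19.94 cm; m₁ = −d_i1/d_o1 = -0.2014.
d_o2 = 49.7 − (19.94) = 29.76 cm.
Lens 2: 1/d_i2 = 1/(19.3) − 1/(29.76) = 0.01821, so d_i2 = 54.91 cm; m₂ = −d_i2/d_o2 = -1.845.
m = m₁·m₂ = (-0.2014)(-1.845) = +0.372.

m = +0.372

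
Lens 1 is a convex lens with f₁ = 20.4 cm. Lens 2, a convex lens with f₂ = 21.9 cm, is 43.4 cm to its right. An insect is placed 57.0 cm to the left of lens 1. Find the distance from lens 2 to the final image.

24.8 cm

Lens 1: 1/d_i1 = 1/f₁ − 1/d_o1 = 1/(20.4) − 1/(57.0) = 0.03148, so d_i1 = 31.77 cm.
The intermediate image is 31.77 cm to the right of lens 1, which is 43.4 − (31.77) = 11.63 cm to the left of lens 2, so d_o2 = +11.63 cm.
Lens 2: 1/d_i2 = 1/f₂ − 1/d_o2 = 1/(21.9) − 1/(11.63) = -0.04032, so d_i2 = -24.8 cm.
The final image is virtual, 24.8 cm to the left of lens 2 (overall magnification ≈ -1.2).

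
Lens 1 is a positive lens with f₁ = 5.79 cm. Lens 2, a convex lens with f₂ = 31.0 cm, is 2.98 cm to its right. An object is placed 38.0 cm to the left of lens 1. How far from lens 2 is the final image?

Lens 1: 1/d_i1 = 1/f₁ − 1/d_o1 = 1/(5.79) − 1/(38.0) = 0.1464, so d_i1 = 6.831 cm.
The intermediate image is 6.831 cm to the right of lens 1, which lies 3.851 cm to the right of lens 2 — a virtual object — so d_o2 = −3.851 cm.
Lens 2: 1/d_i2 = 1/f₂ − 1/d_o2 = 1/(31.0) − 1/(-3.851) = 0.2919, so d_i2 = 3.43 cm.
The final image is real, 3.43 cm to the right of lens 2 (overall magnification ≈ -0.16).

3.43 cm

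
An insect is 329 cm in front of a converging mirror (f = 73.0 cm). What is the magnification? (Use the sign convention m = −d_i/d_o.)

1/d_i = 1/f − 1/d_o = 1/(73.00) − 1/(329) = 0.01066, so d_i = 93.82 cm.
m = −d_i/d_o = −(93.82)/(329) = -0.285.
The image is real, inverted and reduced, in front of the mirror.

m = -0.285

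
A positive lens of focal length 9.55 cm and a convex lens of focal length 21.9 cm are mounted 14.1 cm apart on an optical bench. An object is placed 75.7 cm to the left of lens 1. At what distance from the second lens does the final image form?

Lens 1: 1/d_i1 = 1/f₁ − 1/d_o1 = 1/(9.55) − 1/(75.7) = 0.09150, so d_i1 = 10.93 cm.
The intermediate image is 10.93 cm to the right of lens 1, which is 14.1 − (10.93) = 3.170 cm to the left of lens 2, so d_o2 = +3.170 cm.
Lens 2: 1/d_i2 = 1/f₂ − 1/d_o2 = 1/(21.9) − 1/(3.170) = -0.2698, so d_i2 = -3.71 cm.
The final image is virtual, 3.71 cm to the left of lens 2 (overall magnification ≈ -0.17).

3.71 cm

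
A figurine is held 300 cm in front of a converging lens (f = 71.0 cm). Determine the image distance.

93.0 cm

Lens equation: 1/v = 1/f − 1/u = 1/(71.00) − 1/(300) = 0.01408 − 0.003333 = 0.01075, so v = 93.0 cm.
The image is real, inverted and reduced, on the far side of the lens.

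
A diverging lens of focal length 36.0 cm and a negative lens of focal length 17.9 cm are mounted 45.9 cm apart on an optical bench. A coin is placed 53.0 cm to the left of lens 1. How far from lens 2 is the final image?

Lens 1 is diverging, so f₁ = −36.0 cm.
Lens 1: 1/d_i1 = 1/f₁ − 1/d_o1 = 1/(-36.0) − 1/(53.0) = -0.04665, so d_i1 = -21.44 cm.
The intermediate image is 21.44 cm to the left of lens 1 (virtual), which is 45.9 − (-21.44) = 67.34 cm to the left of lens 2, so d_o2 = +67.34 cm.
Lens 2 is diverging, so f₂ = −17.9 cm.
Lens 2: 1/d_i2 = 1/f₂ − 1/d_o2 = 1/(-17.9) − 1/(67.34) = -0.07072, so d_i2 = -14.1 cm.
The final image is virtual, 14.1 cm to the left of lens 2 (overall magnification ≈ 0.085).

14.1 cm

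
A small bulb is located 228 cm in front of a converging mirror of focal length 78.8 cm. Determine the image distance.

Mirror equation: 1/d_i = 1/f − 1/d_o = 1/(78.80) − 1/(228) = 0.01269 − 0.004386 = 0.008304, so d_i = 120 cm.
The image is real, inverted and reduced, in front of the mirror.

120 cm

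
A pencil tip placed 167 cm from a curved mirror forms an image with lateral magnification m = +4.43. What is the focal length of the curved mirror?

f = 216 cm (concave)

m = −d_i/d_o ⇒ d_i = −m·d_o = −(+4.43)·(167) = -739.8 cm.
1/f = 1/d_o + 1/d_i = 1/(167) + 1/(-739.8) = 0.004636, so f = 216 cm.
Since f is positive, the curved mirror is concave.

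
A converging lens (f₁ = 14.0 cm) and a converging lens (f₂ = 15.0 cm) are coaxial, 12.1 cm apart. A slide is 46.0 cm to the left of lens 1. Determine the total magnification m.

m = -0.285

Lens 1: 1/d_i1 = 1/(14.0) − 1/(46.0) = 0.04969, so d_i1 = 20.12 cm; m₁ = −d_i1/d_o1 = -0.4374.
d_o2 = 12.1 − (20.12) = -8.020 cm (virtual object).
Lens 2: 1/d_i2 = 1/(15.0) − 1/(-8.020) = 0.1914, so d_i2 = 5.226 cm; m₂ = −d_i2/d_o2 = +0.6516.
m = m₁·m₂ = (-0.4374)(+0.6516) = -0.285.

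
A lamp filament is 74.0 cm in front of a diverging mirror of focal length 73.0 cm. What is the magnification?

For a diverging mirror, f = -73.0 cm.
1/d_i = 1/f − 1/d_o = 1/(-73.00) − 1/(74.0) = -0.02721, so d_i = -36.75 cm.
m = −d_i/d_o = −(-36.75)/(74.0) = +0.497.
The image is virtual, upright and reduced, behind the mirror.

m = +0.497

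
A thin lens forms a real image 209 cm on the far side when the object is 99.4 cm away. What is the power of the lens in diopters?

d_i = +209 cm.
1/f = 1/d_o + 1/d_i = 1/(99.4) + 1/(209) = 0.01485 cm⁻¹.
f = 67.36 cm = 0.6736 m, so P = 1/f = +1.48 D.

P = +1.48 D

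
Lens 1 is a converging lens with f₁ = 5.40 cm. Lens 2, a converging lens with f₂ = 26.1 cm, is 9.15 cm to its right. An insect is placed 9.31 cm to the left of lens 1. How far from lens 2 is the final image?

3.25 cm

Lens 1: 1/d_i1 = 1/f₁ − 1/d_o1 = 1/(5.40) − 1/(9.31) = 0.07777, so d_i1 = 12.86 cm.
The intermediate image is 12.86 cm to the right of lens 1, which lies 3.710 cm to the right of lens 2 — a virtual object — so d_o2 = −3.710 cm.
Lens 2: 1/d_i2 = 1/f₂ − 1/d_o2 = 1/(26.1) − 1/(-3.710) = 0.3079, so d_i2 = 3.25 cm.
The final image is real, 3.25 cm to the right of lens 2 (overall magnification ≈ -1.2).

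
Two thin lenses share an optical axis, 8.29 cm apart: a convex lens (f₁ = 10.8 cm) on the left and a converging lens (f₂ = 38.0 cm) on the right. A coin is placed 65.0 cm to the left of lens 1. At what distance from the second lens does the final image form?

Lens 1: 1/d_i1 = 1/f₁ − 1/d_o1 = 1/(10.8) − 1/(65.0) = 0.07721, so d_i1 = 12.95 cm.
The intermediate image is 12.95 cm to the right of lens 1, which lies 4.660 cm to the right of lens 2 — a virtual object — so d_o2 = −4.660 cm.
Lens 2: 1/d_i2 = 1/f₂ − 1/d_o2 = 1/(38.0) − 1/(-4.660) = 0.2409, so d_i2 = 4.15 cm.
The final image is real, 4.15 cm to the right of lens 2 (overall magnification ≈ -0.18).

4.15 cm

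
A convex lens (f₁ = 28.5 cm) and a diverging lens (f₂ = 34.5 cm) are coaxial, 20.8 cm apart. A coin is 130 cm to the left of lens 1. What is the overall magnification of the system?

m = -0.515

Lens 1: 1/d_i1 = 1/(28.5) − 1/(130) = 0.02740, so d_i1 = 36.50 cm; m₁ = −d_i1/d_o1 = -0.2808.
d_o2 = 20.8 − (36.50) = -15.70 cm (virtual object).
f₂ = −34.5 cm (diverging).
Lens 2: 1/d_i2 = 1/(-34.5) − 1/(-15.70) = 0.03471, so d_i2 = 28.81 cm; m₂ = −d_i2/d_o2 = +1.835.
m = m₁·m₂ = (-0.2808)(+1.835) = -0.515.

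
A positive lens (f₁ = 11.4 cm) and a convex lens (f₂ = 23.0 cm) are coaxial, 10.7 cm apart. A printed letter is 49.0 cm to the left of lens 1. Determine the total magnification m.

m = -0.257

Lens 1: 1/d_i1 = 1/(11.4) − 1/(49.0) = 0.06731, so d_i1 = 14.86 cm; m₁ = −d_i1/d_o1 = -0.3033.
d_o2 = 10.7 − (14.86) = -4.160 cm (virtual object).
Lens 2: 1/d_i2 = 1/(23.0) − 1/(-4.160) = 0.2839, so d_i2 = 3.523 cm; m₂ = −d_i2/d_o2 = +0.8468.
m = m₁·m₂ = (-0.3033)(+0.8468) = -0.257.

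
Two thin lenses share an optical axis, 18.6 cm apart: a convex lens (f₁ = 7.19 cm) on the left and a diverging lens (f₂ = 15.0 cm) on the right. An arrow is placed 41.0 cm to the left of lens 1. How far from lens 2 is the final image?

Lens 1: 1/d_i1 = 1/f₁ − 1/d_o1 = 1/(7.19) − 1/(41.0) = 0.1147, so d_i1 = 8.719 cm.
The intermediate image is 8.719 cm to the right of lens 1, which is 18.6 − (8.719) = 9.881 cm to the left of lens 2, so d_o2 = +9.881 cm.
Lens 2 is diverging, so f₂ = −15.0 cm.
Lens 2: 1/d_i2 = 1/f₂ − 1/d_o2 = 1/(-15.0) − 1/(9.881) = -0.1679, so d_i2 = -5.96 cm.
The final image is virtual, 5.96 cm to the left of lens 2 (overall magnification ≈ -0.13).

5.96 cm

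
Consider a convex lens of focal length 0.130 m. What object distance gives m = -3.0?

0.173 m

m = −d_i/d_o ⇒ d_i = −m·d_o.
1/f = 1/d_o + 1/d_i = 1/d_o − 1/(m·d_o) = (1 − 1/m)/d_o, so d_o = f(1 − 1/m) = (0.1300)(1 − 1/(-3.0)) = 0.173 m.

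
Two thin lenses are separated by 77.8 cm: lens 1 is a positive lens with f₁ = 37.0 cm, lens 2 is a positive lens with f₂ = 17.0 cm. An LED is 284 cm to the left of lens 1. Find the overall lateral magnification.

m = +0.139

Lens 1: 1/d_i1 = 1/(37.0) − 1/(284) = 0.02351, so d_i1 = 42.54 cm; m₁ = −d_i1/d_o1 = -0.1498.
d_o2 = 77.8 − (42.54) = 35.26 cm.
Lens 2: 1/d_i2 = 1/(17.0) − 1/(35.26) = 0.03046, so d_i2 = 32.83 cm; m₂ = −d_i2/d_o2 = -0.9310.
m = m₁·m₂ = (-0.1498)(-0.9310) = +0.139.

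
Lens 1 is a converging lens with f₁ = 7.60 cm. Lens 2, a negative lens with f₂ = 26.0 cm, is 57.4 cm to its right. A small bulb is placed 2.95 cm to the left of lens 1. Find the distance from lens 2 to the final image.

Lens 1: 1/d_i1 = 1/f₁ − 1/d_o1 = 1/(7.60) − 1/(2.95) = -0.2074, so d_i1 = -4.822 cm.
The intermediate image is 4.822 cm to the left of lens 1 (virtual), which is 57.4 − (-4.822) = 62.22 cm to the left of lens 2, so d_o2 = +62.22 cm.
Lens 2 is diverging, so f₂ = −26.0 cm.
Lens 2: 1/d_i2 = 1/f₂ − 1/d_o2 = 1/(-26.0) − 1/(62.22) = -0.05453, so d_i2 = -18.3 cm.
The final image is virtual, 18.3 cm to the left of lens 2 (overall magnification ≈ 0.48).

18.3 cm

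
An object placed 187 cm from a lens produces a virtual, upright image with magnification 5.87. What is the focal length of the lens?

f = 225 cm (converging)

m = −d_i/d_o ⇒ d_i = −m·d_o = −(+5.87)·(187) = -1098 cm.
1/f = 1/d_o + 1/d_i = 1/(187) + 1/(-1098) = 0.004437, so f = 225 cm.
Since f is positive, the lens is converging.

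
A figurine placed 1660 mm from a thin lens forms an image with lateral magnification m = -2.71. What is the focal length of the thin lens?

f = 1210 mm (converging)

m = −d_i/d_o ⇒ d_i = −m·d_o = −(-2.71)·(1660) = 4499 mm.
1/f = 1/d_o + 1/d_i = 1/(1660) + 1/(4499) = 0.0008247, so f = 1210 mm.
Since f is positive, the thin lens is converging.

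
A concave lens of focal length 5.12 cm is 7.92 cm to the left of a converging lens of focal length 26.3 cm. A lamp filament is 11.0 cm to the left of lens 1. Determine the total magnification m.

m = +0.561

f₁ = −5.12 cm (diverging).
Lens 1: 1/d_i1 = 1/(-5.12) − 1/(11.0) = -0.2862, so d_i1 = -3.494 cm; m₁ = −d_i1/d_o1 = +0.3176.
d_o2 = 7.92 − (-3.494) = 11.41 cm.
Lens 2: 1/d_i2 = 1/(26.3) − 1/(11.41) = -0.04962, so d_i2 = -20.15 cm; m₂ = −d_i2/d_o2 = +1.766.
m = m₁·m₂ = (+0.3176)(+1.766) = +0.561.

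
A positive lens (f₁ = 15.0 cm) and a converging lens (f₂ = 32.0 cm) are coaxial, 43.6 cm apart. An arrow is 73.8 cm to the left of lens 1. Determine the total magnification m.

m = -1.13

Lens 1: 1/d_i1 = 1/(15.0) − 1/(73.8) = 0.05312, so d_i1 = 18.83 cm; m₁ = −d_i1/d_o1 = -0.2551.
d_o2 = 43.6 − (18.83) = 24.77 cm.
Lens 2: 1/d_i2 = 1/(32.0) − 1/(24.77) = -0.009121, so d_i2 = -109.6 cm; m₂ = −d_i2/d_o2 = +4.426.
m = m₁·m₂ = (-0.2551)(+4.426) = -1.13.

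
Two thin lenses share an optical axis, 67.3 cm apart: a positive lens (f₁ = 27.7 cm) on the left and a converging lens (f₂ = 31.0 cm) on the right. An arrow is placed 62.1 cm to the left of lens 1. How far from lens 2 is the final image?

39.1 cm

Lens 1: 1/d_i1 = 1/f₁ − 1/d_o1 = 1/(27.7) − 1/(62.1) = 0.02000, so d_i1 = 50.00 cm.
The intermediate image is 50.00 cm to the right of lens 1, which is 67.3 − (50.00) = 17.30 cm to the left of lens 2, so d_o2 = +17.30 cm.
Lens 2: 1/d_i2 = 1/f₂ − 1/d_o2 = 1/(31.0) − 1/(17.30) = -0.02555, so d_i2 = -39.1 cm.
The final image is virtual, 39.1 cm to the left of lens 2 (overall magnification ≈ -1.8).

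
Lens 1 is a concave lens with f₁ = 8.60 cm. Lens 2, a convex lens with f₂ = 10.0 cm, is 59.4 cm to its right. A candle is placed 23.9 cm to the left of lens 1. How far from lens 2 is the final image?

11.8 cm

Lens 1 is diverging, so f₁ = −8.60 cm.
Lens 1: 1/d_i1 = 1/f₁ − 1/d_o1 = 1/(-8.60) − 1/(23.9) = -0.1581, so d_i1 = -6.324 cm.
The intermediate image is 6.324 cm to the left of lens 1 (virtual), which is 59.4 − (-6.324) = 65.72 cm to the left of lens 2, so d_o2 = +65.72 cm.
Lens 2: 1/d_i2 = 1/f₂ − 1/d_o2 = 1/(10.0) − 1/(65.72) = 0.08478, so d_i2 = 11.8 cm.
The final image is real, 11.8 cm to the right of lens 2 (overall magnification ≈ -0.047).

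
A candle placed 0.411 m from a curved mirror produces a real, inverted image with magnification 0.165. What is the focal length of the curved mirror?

f = 0.0582 m (concave)

m = −d_i/d_o ⇒ d_i = −m·d_o = −(-0.165)·(0.411) = 0.06782 m.
1/f = 1/d_o + 1/d_i = 1/(0.411) + 1/(0.06782) = 17.18, so f = 0.0582 m.
Since f is positive, the curved mirror is concave.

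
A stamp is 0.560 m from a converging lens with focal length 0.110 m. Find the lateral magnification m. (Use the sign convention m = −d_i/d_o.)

m = -0.244

1/d_i = 1/f − 1/d_o = 1/(0.1100) − 1/(0.560) = 7.305, so d_i = 0.1369 m.
m = −d_i/d_o = −(0.1369)/(0.560) = -0.244.
The image is real, inverted and reduced, on the far side of the lens.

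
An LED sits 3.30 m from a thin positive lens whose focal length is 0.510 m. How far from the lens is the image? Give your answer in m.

0.603 m

Lens equation: 1/v = 1/f − 1/u = 1/(0.5100) − 1/(3.30) = 1.961 − 0.3030 = 1.658, so v = 0.603 m.
The image is real, inverted and reduced, on the far side of the lens.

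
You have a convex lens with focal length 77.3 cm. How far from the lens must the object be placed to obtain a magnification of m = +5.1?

62.1 cm

m = −d_i/d_o ⇒ d_i = −m·d_o.
1/f = 1/d_o + 1/d_i = 1/d_o − 1/(m·d_o) = (1 − 1/m)/d_o, so d_o = f(1 − 1/m) = (77.30)(1 − 1/(+5.1)) = 62.1 cm.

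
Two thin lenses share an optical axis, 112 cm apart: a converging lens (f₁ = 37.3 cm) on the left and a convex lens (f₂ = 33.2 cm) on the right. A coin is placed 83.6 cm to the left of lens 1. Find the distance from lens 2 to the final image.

129 cm

Lens 1: 1/d_i1 = 1/f₁ − 1/d_o1 = 1/(37.3) − 1/(83.6) = 0.01485, so d_i1 = 67.35 cm.
The intermediate image is 67.35 cm to the right of lens 1, which is 112 − (67.35) = 44.65 cm to the left of lens 2, so d_o2 = +44.65 cm.
Lens 2: 1/d_i2 = 1/f₂ − 1/d_o2 = 1/(33.2) − 1/(44.65) = 0.007724, so d_i2 = 129 cm.
The final image is real, 129 cm to the right of lens 2 (overall magnification ≈ 2.3).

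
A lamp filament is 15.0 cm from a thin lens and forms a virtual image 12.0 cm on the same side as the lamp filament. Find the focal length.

f = -60.0 cm (diverging)

Virtual image ⇒ d_i = −12.0 cm.
1/f = 1/d_o + 1/d_i = 1/(15.0) + 1/(-12.0) = -0.01667, so f = -60.0 cm.
Since f is negative, the thin lens is diverging.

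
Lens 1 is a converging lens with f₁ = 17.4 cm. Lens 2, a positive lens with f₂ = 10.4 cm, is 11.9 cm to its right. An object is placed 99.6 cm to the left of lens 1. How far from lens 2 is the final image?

4.88 cm

Lens 1: 1/d_i1 = 1/f₁ − 1/d_o1 = 1/(17.4) − 1/(99.6) = 0.04743, so d_i1 = 21.08 cm.
The intermediate image is 21.08 cm to the right of lens 1, which lies 9.180 cm to the right of lens 2 — a virtual object — so d_o2 = −9.180 cm.
Lens 2: 1/d_i2 = 1/f₂ − 1/d_o2 = 1/(10.4) − 1/(-9.180) = 0.2051, so d_i2 = 4.88 cm.
The final image is real, 4.88 cm to the right of lens 2 (overall magnification ≈ -0.11).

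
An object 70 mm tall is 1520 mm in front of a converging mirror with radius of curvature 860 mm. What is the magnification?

m = -0.394

f = R/2 = 860/2 = 430.0 mm.
1/d_i = 1/f − 1/d_o = 1/(430.0) − 1/(1520) = 0.001668, so d_i = 599.6 mm.
m = −d_i/d_o = −(599.6)/(1520) = -0.394.
The image is real, inverted and reduced, in front of the mirror.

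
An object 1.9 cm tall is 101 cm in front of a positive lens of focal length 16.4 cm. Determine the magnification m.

m = -0.194

1/d_i = 1/f − 1/d_o = 1/(16.40) − 1/(101) = 0.05107, so d_i = 19.58 cm.
m = −d_i/d_o = −(19.58)/(101) = -0.194.
The image is real, inverted and reduced, on the far side of the lens.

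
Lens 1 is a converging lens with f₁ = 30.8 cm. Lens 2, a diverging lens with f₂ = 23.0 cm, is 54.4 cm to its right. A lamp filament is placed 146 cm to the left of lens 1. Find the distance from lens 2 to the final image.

Lens 1: 1/d_i1 = 1/f₁ − 1/d_o1 = 1/(30.8) − 1/(146) = 0.02562, so d_i1 = 39.03 cm.
The intermediate image is 39.03 cm to the right of lens 1, which is 54.4 − (39.03) = 15.37 cm to the left of lens 2, so d_o2 = +15.37 cm.
Lens 2 is diverging, so f₂ = −23.0 cm.
Lens 2: 1/d_i2 = 1/f₂ − 1/d_o2 = 1/(-23.0) − 1/(15.37) = -0.1085, so d_i2 = -9.21 cm.
The final image is virtual, 9.21 cm to the left of lens 2 (overall magnification ≈ -0.16).

9.21 cm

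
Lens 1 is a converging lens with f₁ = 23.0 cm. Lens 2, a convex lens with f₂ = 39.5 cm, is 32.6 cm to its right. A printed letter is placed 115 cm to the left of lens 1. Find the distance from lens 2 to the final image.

4.27 cm

Lens 1: 1/d_i1 = 1/f₁ − 1/d_o1 = 1/(23.0) − 1/(115) = 0.03478, so d_i1 = 28.75 cm.
The intermediate image is 28.75 cm to the right of lens 1, which is 32.6 − (28.75) = 3.850 cm to the left of lens 2, so d_o2 = +3.850 cm.
Lens 2: 1/d_i2 = 1/f₂ − 1/d_o2 = 1/(39.5) − 1/(3.850) = -0.2344, so d_i2 = -4.27 cm.
The final image is virtual, 4.27 cm to the left of lens 2 (overall magnification ≈ -0.28).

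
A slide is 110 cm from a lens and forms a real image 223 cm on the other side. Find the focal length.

f = 73.7 cm (converging)

Real image ⇒ d_i = +223 cm.
1/f = 1/d_o + 1/d_i = 1/(110) + 1/(223) = 0.01358, so f = 73.7 cm.
Since f is positive, the lens is converging.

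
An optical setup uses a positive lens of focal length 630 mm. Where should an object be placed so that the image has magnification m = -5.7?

741 mm

m = −d_i/d_o ⇒ d_i = −m·d_o.
1/f = 1/d_o + 1/d_i = 1/d_o − 1/(m·d_o) = (1 − 1/m)/d_o, so d_o = f(1 − 1/m) = (630.0)(1 − 1/(-5.7)) = 741 mm.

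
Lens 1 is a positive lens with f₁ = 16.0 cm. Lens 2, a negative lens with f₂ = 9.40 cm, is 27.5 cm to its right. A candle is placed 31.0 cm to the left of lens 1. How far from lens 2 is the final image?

Lens 1: 1/d_i1 = 1/f₁ − 1/d_o1 = 1/(16.0) − 1/(31.0) = 0.03024, so d_i1 = 33.07 cm.
The intermediate image is 33.07 cm to the right of lens 1, which lies 5.570 cm to the right of lens 2 — a virtual object — so d_o2 = −5.570 cm.
Lens 2 is diverging, so f₂ = −9.40 cm.
Lens 2: 1/d_i2 = 1/f₂ − 1/d_o2 = 1/(-9.40) − 1/(-5.570) = 0.07315, so d_i2 = 13.7 cm.
The final image is real, 13.7 cm to the right of lens 2 (overall magnification ≈ -2.6).

13.7 cm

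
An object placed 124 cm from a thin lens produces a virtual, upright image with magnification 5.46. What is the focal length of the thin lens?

f = 152 cm (converging)

m = −d_i/d_o ⇒ d_i = −m·d_o = −(+5.46)·(124) = -677.0 cm.
1/f = 1/d_o + 1/d_i = 1/(124) + 1/(-677.0) = 0.006587, so f = 152 cm.
Since f is positive, the thin lens is converging.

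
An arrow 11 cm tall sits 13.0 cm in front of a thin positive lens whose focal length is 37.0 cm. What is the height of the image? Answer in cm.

17.0 cm

1/d_i = 1/f − 1/d_o = 1/(37.00) − 1/(13.0) = -0.04990, so d_i = -20.04 cm.
m = −d_i/d_o = +1.542.
|h_i| = |m|·h_o = 1.542 × 11 = 17.0 cm. The image is virtual, upright and enlarged, on the same side as the object.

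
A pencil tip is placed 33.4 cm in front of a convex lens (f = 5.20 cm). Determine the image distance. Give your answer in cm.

6.16 cm

Thin-lens equation: 1/v = 1/f − 1/u = 1/(5.200) − 1/(33.4) = 0.1923 − 0.02994 = 0.1624, so v = 6.16 cm.
The image is real, inverted and reduced, on the far side of the lens.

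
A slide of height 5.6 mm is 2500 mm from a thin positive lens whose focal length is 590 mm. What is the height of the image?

1.73 mm

1/d_i = 1/f − 1/d_o = 1/(590.0) − 1/(2500) = 0.001295, so d_i = 772.3 mm.
m = −d_i/d_o = -0.3089.
|h_i| = |m|·h_o = 0.3089 × 5.6 = 1.73 mm. The image is real, inverted and reduced, on the far side of the lens.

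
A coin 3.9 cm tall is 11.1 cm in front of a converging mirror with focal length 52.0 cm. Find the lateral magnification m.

m = +1.27

1/d_i = 1/f − 1/d_o = 1/(52.00) − 1/(11.1) = -0.07086, so d_i = -14.11 cm.
m = −d_i/d_o = −(-14.11)/(11.1) = +1.27.
The image is virtual, upright and enlarged, behind the mirror.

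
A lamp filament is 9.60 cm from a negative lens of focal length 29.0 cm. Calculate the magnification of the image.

For a negative lens, f = -29.0 cm.
1/d_i = 1/f − 1/d_o = 1/(-29.00) − 1/(9.60) = -0.1386, so d_i = -7.212 cm.
m = −d_i/d_o = −(-7.212)/(9.60) = +0.751.
The image is virtual, upright and reduced, on the same side as the object.

m = +0.751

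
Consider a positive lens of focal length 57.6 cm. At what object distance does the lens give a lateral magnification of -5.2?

m = −d_i/d_o ⇒ d_i = −m·d_o.
1/f = 1/d_o + 1/d_i = 1/d_o − 1/(m·d_o) = (1 − 1/m)/d_o, so d_o = f(1 − 1/m) = (57.60)(1 − 1/(-5.2)) = 68.7 cm.

68.7 cm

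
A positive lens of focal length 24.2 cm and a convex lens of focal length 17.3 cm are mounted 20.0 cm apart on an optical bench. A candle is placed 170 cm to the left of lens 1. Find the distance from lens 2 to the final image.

5.57 cm

Lens 1: 1/d_i1 = 1/f₁ − 1/d_o1 = 1/(24.2) − 1/(170) = 0.03544, so d_i1 = 28.22 cm.
The intermediate image is 28.22 cm to the right of lens 1, which lies 8.220 cm to the right of lens 2 — a virtual object — so d_o2 = −8.220 cm.
Lens 2: 1/d_i2 = 1/f₂ − 1/d_o2 = 1/(17.3) − 1/(-8.220) = 0.1795, so d_i2 = 5.57 cm.
The final image is real, 5.57 cm to the right of lens 2 (overall magnification ≈ -0.11).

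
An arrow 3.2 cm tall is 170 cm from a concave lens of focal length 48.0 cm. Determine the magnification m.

For a concave lens, f = -48.0 cm.
1/d_i = 1/f − 1/d_o = 1/(-48.00) − 1/(170) = -0.02672, so d_i = -37.43 cm.
m = −d_i/d_o = −(-37.43)/(170) = +0.220.
The image is virtual, upright and reduced, on the same side as the object.

m = +0.220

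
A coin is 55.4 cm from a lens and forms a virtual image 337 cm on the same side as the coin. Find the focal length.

Virtual image ⇒ d_i = −337 cm.
1/f = 1/d_o + 1/d_i = 1/(55.4) + 1/(-337) = 0.01508, so f = 66.3 cm.
Since f is positive, the lens is converging.

f = 66.3 cm (converging)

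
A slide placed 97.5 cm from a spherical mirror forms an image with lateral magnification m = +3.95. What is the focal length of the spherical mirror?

m = −d_i/d_o ⇒ d_i = −m·d_o = −(+3.95)·(97.5) = -385.1 cm.
1/f = 1/d_o + 1/d_i = 1/(97.5) + 1/(-385.1) = 0.007660, so f = 131 cm.
Since f is positive, the spherical mirror is concave.

f = 131 cm (concave)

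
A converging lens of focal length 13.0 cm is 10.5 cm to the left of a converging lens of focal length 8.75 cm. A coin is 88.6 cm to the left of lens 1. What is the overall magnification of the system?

m = -0.112

Lens 1: 1/d_i1 = 1/(13.0) − 1/(88.6) = 0.06564, so d_i1 = 15.24 cm; m₁ = −d_i1/d_o1 = -0.1720.
d_o2 = 10.5 − (15.24) = -4.740 cm (virtual object).
Lens 2: 1/d_i2 = 1/(8.75) − 1/(-4.740) = 0.3253, so d_i2 = 3.074 cm; m₂ = −d_i2/d_o2 = +0.6486.
m = m₁·m₂ = (-0.1720)(+0.6486) = -0.112.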